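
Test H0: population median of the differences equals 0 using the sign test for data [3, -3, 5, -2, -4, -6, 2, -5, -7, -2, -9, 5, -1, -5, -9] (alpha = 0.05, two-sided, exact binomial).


Step 1: Discard zero differences. Original n = 15; n_eff = number of nonzero differences = 15.
Nonzero differences (with sign): +3, -3, +5, -2, -4, -6, +2, -5, -7, -2, -9, +5, -1, -5, -9
Step 2: Count signs: positive = 4, negative = 11.
Step 3: Under H0: P(positive) = 0.5, so the number of positives S ~ Bin(15, 0.5).
Step 4: Two-sided exact p-value = sum of Bin(15,0.5) probabilities at or below the observed probability = 0.118469.
Step 5: alpha = 0.05. fail to reject H0.

n_eff = 15, pos = 4, neg = 11, p = 0.118469, fail to reject H0.


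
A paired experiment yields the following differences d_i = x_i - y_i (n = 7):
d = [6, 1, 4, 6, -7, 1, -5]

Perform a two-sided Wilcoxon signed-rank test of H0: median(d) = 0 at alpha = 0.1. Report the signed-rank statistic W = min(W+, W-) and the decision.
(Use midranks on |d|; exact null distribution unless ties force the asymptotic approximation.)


Step 1: Drop any zero differences (none here) and take |d_i|.
|d| = [6, 1, 4, 6, 7, 1, 5]
Step 2: Midrank |d_i| (ties get averaged ranks).
ranks: |6|->5.5, |1|->1.5, |4|->3, |6|->5.5, |7|->7, |1|->1.5, |5|->4
Step 3: Attach original signs; sum ranks with positive sign and with negative sign.
W+ = 5.5 + 1.5 + 3 + 5.5 + 1.5 = 17
W- = 7 + 4 = 11
(Check: W+ + W- = 28 should equal n(n+1)/2 = 28.)
Step 4: Test statistic W = min(W+, W-) = 11.
Step 5: Ties in |d|, so use the tie-corrected normal approximation.
        E[W] = n(n+1)/4 = 7*8/4 = 14.
        Tie groups: |d|=1 (t=2), |d|=6 (t=2); sum(t^3 - t) = 12.
        Var[W] = n(n+1)(2n+1)/24 - sum(t^3-t)/48 = 840/24 - 12/48 = 34.75.
        z = (W - E[W]) / sqrt(Var[W]) = (11 - 14) / 5.8949 = -0.5089.
        Two-sided p = 2*Phi(z) = 0.610813.
Step 6: alpha = 0.1. fail to reject H0.

W+ = 17, W- = 11, W = min = 11, p = 0.610813, fail to reject H0.


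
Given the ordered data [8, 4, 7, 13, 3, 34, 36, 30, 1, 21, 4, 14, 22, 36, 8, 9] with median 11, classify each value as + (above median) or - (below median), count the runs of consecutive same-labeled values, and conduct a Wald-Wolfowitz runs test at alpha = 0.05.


Step 1: Compute median = 11; label A = above, B = below.
Labels in order: BBBABAAABABAAABB  (n_A = 8, n_B = 8)
Step 2: Count runs R = 9.
Step 3: Under H0 (random ordering), E[R] = 2*n_A*n_B/(n_A+n_B) + 1 = 2*8*8/16 + 1 = 9.0000.
        Var[R] = 2*n_A*n_B*(2*n_A*n_B - n_A - n_B) / ((n_A+n_B)^2 * (n_A+n_B-1)) = 14336/3840 = 3.7333.
        SD[R] = 1.9322.
Step 4: R = E[R], so z = 0 with no continuity correction.
Step 5: Two-sided p-value via normal approximation = 2*(1 - Phi(|z|)) = 1.000000.
Step 6: alpha = 0.05. fail to reject H0.

R = 9, z = 0.0000, p = 1.000000, fail to reject H0.


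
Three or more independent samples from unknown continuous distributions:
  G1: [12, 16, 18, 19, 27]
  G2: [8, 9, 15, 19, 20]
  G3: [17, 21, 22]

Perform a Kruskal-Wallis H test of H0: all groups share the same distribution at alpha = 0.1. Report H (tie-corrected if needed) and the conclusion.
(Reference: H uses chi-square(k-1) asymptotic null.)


Step 1: Combine all N = 13 observations and assign midranks.
sorted (value, group, rank): (8,G2,1), (9,G2,2), (12,G1,3), (15,G2,4), (16,G1,5), (17,G3,6), (18,G1,7), (19,G1,8.5), (19,G2,8.5), (20,G2,10), (21,G3,11), (22,G3,12), (27,G1,13)
Step 2: Sum ranks within each group.
R_1 = 36.5 (n_1 = 5)
R_2 = 25.5 (n_2 = 5)
R_3 = 29 (n_3 = 3)
Step 3: H = 12/(N(N+1)) * sum(R_i^2/n_i) - 3(N+1)
     = 12/(13*14) * (36.5^2/5 + 25.5^2/5 + 29^2/3) - 3*14
     = 0.065934 * 676.833 - 42
     = 2.626374.
Step 4: Ties present; correction factor C = 1 - 6/(13^3 - 13) = 0.997253. Corrected H = 2.626374 / 0.997253 = 2.633609.
Step 5: Under H0, H ~ chi^2(2); p-value = 0.267990.
Step 6: alpha = 0.1. fail to reject H0.

H = 2.6336, df = 2, p = 0.267990, fail to reject H0.


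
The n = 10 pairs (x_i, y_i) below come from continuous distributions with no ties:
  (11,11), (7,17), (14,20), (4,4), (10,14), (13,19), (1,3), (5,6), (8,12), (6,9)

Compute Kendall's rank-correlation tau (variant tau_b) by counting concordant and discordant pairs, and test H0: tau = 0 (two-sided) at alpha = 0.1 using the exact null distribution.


Step 1: Enumerate the 45 unordered pairs (i,j) with i<j and classify each by sign(x_j-x_i) * sign(y_j-y_i).
  (1,2):dx=-4,dy=+6->D; (1,3):dx=+3,dy=+9->C; (1,4):dx=-7,dy=-7->C; (1,5):dx=-1,dy=+3->D
  (1,6):dx=+2,dy=+8->C; (1,7):dx=-10,dy=-8->C; (1,8):dx=-6,dy=-5->C; (1,9):dx=-3,dy=+1->D
  (1,10):dx=-5,dy=-2->C; (2,3):dx=+7,dy=+3->C; (2,4):dx=-3,dy=-13->C; (2,5):dx=+3,dy=-3->D
  (2,6):dx=+6,dy=+2->C; (2,7):dx=-6,dy=-14->C; (2,8):dx=-2,dy=-11->C; (2,9):dx=+1,dy=-5->D
  (2,10):dx=-1,dy=-8->C; (3,4):dx=-10,dy=-16->C; (3,5):dx=-4,dy=-6->C; (3,6):dx=-1,dy=-1->C
  (3,7):dx=-13,dy=-17->C; (3,8):dx=-9,dy=-14->C; (3,9):dx=-6,dy=-8->C; (3,10):dx=-8,dy=-11->C
  (4,5):dx=+6,dy=+10->C; (4,6):dx=+9,dy=+15->C; (4,7):dx=-3,dy=-1->C; (4,8):dx=+1,dy=+2->C
  (4,9):dx=+4,dy=+8->C; (4,10):dx=+2,dy=+5->C; (5,6):dx=+3,dy=+5->C; (5,7):dx=-9,dy=-11->C
  (5,8):dx=-5,dy=-8->C; (5,9):dx=-2,dy=-2->C; (5,10):dx=-4,dy=-5->C; (6,7):dx=-12,dy=-16->C
  (6,8):dx=-8,dy=-13->C; (6,9):dx=-5,dy=-7->C; (6,10):dx=-7,dy=-10->C; (7,8):dx=+4,dy=+3->C
  (7,9):dx=+7,dy=+9->C; (7,10):dx=+5,dy=+6->C; (8,9):dx=+3,dy=+6->C; (8,10):dx=+1,dy=+3->C
  (9,10):dx=-2,dy=-3->C
Step 2: C = 40, D = 5, total pairs = 45.
Step 3: tau = (C - D)/(n(n-1)/2) = (40 - 5)/45 = 0.777778.
Step 4: Exact two-sided p-value (enumerate n! = 3628800 permutations of y under H0): p = 0.000946.
Step 5: alpha = 0.1. reject H0.

tau_b = 0.7778 (C=40, D=5), p = 0.000946, reject H0.


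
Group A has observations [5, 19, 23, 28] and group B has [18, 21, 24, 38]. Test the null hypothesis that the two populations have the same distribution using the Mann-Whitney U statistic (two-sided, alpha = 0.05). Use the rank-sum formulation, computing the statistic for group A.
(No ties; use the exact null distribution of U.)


Step 1: Combine and sort all 8 observations; assign midranks.
sorted (value, group): (5,X), (18,Y), (19,X), (21,Y), (23,X), (24,Y), (28,X), (38,Y)
ranks: 5->1, 18->2, 19->3, 21->4, 23->5, 24->6, 28->7, 38->8
Step 2: Rank sum for X: R1 = 1 + 3 + 5 + 7 = 16.
Step 3: U_X = R1 - n1(n1+1)/2 = 16 - 4*5/2 = 16 - 10 = 6.
       U_Y = n1*n2 - U_X = 16 - 6 = 10.
Step 4: No ties, so the exact null distribution of U (based on enumerating the C(8,4) = 70 equally likely rank assignments) gives the two-sided p-value.
Step 5: p-value = 0.685714; compare to alpha = 0.05. fail to reject H0.

U_X = 6, p = 0.685714, fail to reject H0 at alpha = 0.05.


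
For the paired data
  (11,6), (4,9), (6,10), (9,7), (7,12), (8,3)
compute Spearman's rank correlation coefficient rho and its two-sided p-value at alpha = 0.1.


Step 1: Rank x and y separately (midranks; no ties here).
rank(x): 11->6, 4->1, 6->2, 9->5, 7->3, 8->4
rank(y): 6->2, 9->4, 10->5, 7->3, 12->6, 3->1
Step 2: d_i = R_x(i) - R_y(i); compute d_i^2.
  (6-2)^2=16, (1-4)^2=9, (2-5)^2=9, (5-3)^2=4, (3-6)^2=9, (4-1)^2=9
sum(d^2) = 56.
Step 3: rho = 1 - 6*56 / (6*(6^2 - 1)) = 1 - 336/210 = -0.600000.
Step 4: Under H0, t = rho * sqrt((n-2)/(1-rho^2)) = -1.5000 ~ t(4).
Step 5: Two-sided p-value from the t-distribution with 4 df = 0.208000.
Step 6: alpha = 0.1. fail to reject H0.

rho = -0.6000, p = 0.208000, fail to reject H0 at alpha = 0.1.


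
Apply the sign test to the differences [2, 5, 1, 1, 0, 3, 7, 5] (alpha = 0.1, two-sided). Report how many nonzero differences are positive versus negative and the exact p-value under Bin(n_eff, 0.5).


Step 1: Discard zero differences. Original n = 8; n_eff = number of nonzero differences = 7.
Nonzero differences (with sign): +2, +5, +1, +1, +3, +7, +5
Step 2: Count signs: positive = 7, negative = 0.
Step 3: Under H0: P(positive) = 0.5, so the number of positives S ~ Bin(7, 0.5).
Step 4: Two-sided exact p-value = sum of Bin(7,0.5) probabilities at or below the observed probability = 0.015625.
Step 5: alpha = 0.1. reject H0.

n_eff = 7, pos = 7, neg = 0, p = 0.015625, reject H0.


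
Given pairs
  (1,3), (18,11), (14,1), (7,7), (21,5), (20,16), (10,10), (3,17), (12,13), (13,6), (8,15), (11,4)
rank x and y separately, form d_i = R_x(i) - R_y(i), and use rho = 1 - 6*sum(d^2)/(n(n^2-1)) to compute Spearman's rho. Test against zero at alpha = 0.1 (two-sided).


Step 1: Rank x and y separately (midranks; no ties here).
rank(x): 1->1, 18->10, 14->9, 7->3, 21->12, 20->11, 10->5, 3->2, 12->7, 13->8, 8->4, 11->6
rank(y): 3->2, 11->8, 1->1, 7->6, 5->4, 16->11, 10->7, 17->12, 13->9, 6->5, 15->10, 4->3
Step 2: d_i = R_x(i) - R_y(i); compute d_i^2.
  (1-2)^2=1, (10-8)^2=4, (9-1)^2=64, (3-6)^2=9, (12-4)^2=64, (11-11)^2=0, (5-7)^2=4, (2-12)^2=100, (7-9)^2=4, (8-5)^2=9, (4-10)^2=36, (6-3)^2=9
sum(d^2) = 304.
Step 3: rho = 1 - 6*304 / (12*(12^2 - 1)) = 1 - 1824/1716 = -0.062937.
Step 4: Under H0, t = rho * sqrt((n-2)/(1-rho^2)) = -0.1994 ~ t(10).
Step 5: Two-sided p-value from the t-distribution with 10 df = 0.845931.
Step 6: alpha = 0.1. fail to reject H0.

rho = -0.0629, p = 0.845931, fail to reject H0 at alpha = 0.1.


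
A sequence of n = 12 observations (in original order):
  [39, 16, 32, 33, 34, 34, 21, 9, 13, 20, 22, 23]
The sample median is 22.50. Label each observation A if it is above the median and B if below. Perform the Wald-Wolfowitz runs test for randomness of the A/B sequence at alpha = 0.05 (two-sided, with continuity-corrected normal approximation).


Step 1: Compute median = 22.50; label A = above, B = below.
Labels in order: ABAAAABBBBBA  (n_A = 6, n_B = 6)
Step 2: Count runs R = 5.
Step 3: Under H0 (random ordering), E[R] = 2*n_A*n_B/(n_A+n_B) + 1 = 2*6*6/12 + 1 = 7.0000.
        Var[R] = 2*n_A*n_B*(2*n_A*n_B - n_A - n_B) / ((n_A+n_B)^2 * (n_A+n_B-1)) = 4320/1584 = 2.7273.
        SD[R] = 1.6514.
Step 4: Continuity-corrected z = (R + 0.5 - E[R]) / SD[R] = (5 + 0.5 - 7.0000) / 1.6514 = -0.9083.
Step 5: Two-sided p-value via normal approximation = 2*(1 - Phi(|z|)) = 0.363722.
Step 6: alpha = 0.05. fail to reject H0.

R = 5, z = -0.9083, p = 0.363722, fail to reject H0.


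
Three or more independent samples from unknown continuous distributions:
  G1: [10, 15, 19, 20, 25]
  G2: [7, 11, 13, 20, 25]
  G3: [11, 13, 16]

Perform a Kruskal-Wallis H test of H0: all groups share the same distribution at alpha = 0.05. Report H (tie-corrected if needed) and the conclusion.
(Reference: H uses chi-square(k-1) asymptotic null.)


Step 1: Combine all N = 13 observations and assign midranks.
sorted (value, group, rank): (7,G2,1), (10,G1,2), (11,G2,3.5), (11,G3,3.5), (13,G2,5.5), (13,G3,5.5), (15,G1,7), (16,G3,8), (19,G1,9), (20,G1,10.5), (20,G2,10.5), (25,G1,12.5), (25,G2,12.5)
Step 2: Sum ranks within each group.
R_1 = 41 (n_1 = 5)
R_2 = 33 (n_2 = 5)
R_3 = 17 (n_3 = 3)
Step 3: H = 12/(N(N+1)) * sum(R_i^2/n_i) - 3(N+1)
     = 12/(13*14) * (41^2/5 + 33^2/5 + 17^2/3) - 3*14
     = 0.065934 * 650.333 - 42
     = 0.879121.
Step 4: Ties present; correction factor C = 1 - 24/(13^3 - 13) = 0.989011. Corrected H = 0.879121 / 0.989011 = 0.888889.
Step 5: Under H0, H ~ chi^2(2); p-value = 0.641180.
Step 6: alpha = 0.05. fail to reject H0.

H = 0.8889, df = 2, p = 0.641180, fail to reject H0.


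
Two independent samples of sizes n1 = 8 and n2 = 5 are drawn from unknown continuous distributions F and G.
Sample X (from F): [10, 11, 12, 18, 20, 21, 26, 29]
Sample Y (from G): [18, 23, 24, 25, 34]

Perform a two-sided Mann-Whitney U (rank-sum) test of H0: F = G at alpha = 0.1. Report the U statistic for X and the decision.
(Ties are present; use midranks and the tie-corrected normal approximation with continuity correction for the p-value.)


Step 1: Combine and sort all 13 observations; assign midranks.
sorted (value, group): (10,X), (11,X), (12,X), (18,X), (18,Y), (20,X), (21,X), (23,Y), (24,Y), (25,Y), (26,X), (29,X), (34,Y)
ranks: 10->1, 11->2, 12->3, 18->4.5, 18->4.5, 20->6, 21->7, 23->8, 24->9, 25->10, 26->11, 29->12, 34->13
Step 2: Rank sum for X: R1 = 1 + 2 + 3 + 4.5 + 6 + 7 + 11 + 12 = 46.5.
Step 3: U_X = R1 - n1(n1+1)/2 = 46.5 - 8*9/2 = 46.5 - 36 = 10.5.
       U_Y = n1*n2 - U_X = 40 - 10.5 = 29.5.
Step 4: Ties are present, so use the tie-corrected normal approximation (with continuity correction) for the p-value.
Step 5: p-value = 0.187076; compare to alpha = 0.1. fail to reject H0.

U_X = 10.5, p = 0.187076, fail to reject H0 at alpha = 0.1.


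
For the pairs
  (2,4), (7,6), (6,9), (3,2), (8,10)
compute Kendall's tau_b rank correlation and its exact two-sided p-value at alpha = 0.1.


Step 1: Enumerate the 10 unordered pairs (i,j) with i<j and classify each by sign(x_j-x_i) * sign(y_j-y_i).
  (1,2):dx=+5,dy=+2->C; (1,3):dx=+4,dy=+5->C; (1,4):dx=+1,dy=-2->D; (1,5):dx=+6,dy=+6->C
  (2,3):dx=-1,dy=+3->D; (2,4):dx=-4,dy=-4->C; (2,5):dx=+1,dy=+4->C; (3,4):dx=-3,dy=-7->C
  (3,5):dx=+2,dy=+1->C; (4,5):dx=+5,dy=+8->C
Step 2: C = 8, D = 2, total pairs = 10.
Step 3: tau = (C - D)/(n(n-1)/2) = (8 - 2)/10 = 0.600000.
Step 4: Exact two-sided p-value (enumerate n! = 120 permutations of y under H0): p = 0.233333.
Step 5: alpha = 0.1. fail to reject H0.

tau_b = 0.6000 (C=8, D=2), p = 0.233333, fail to reject H0.


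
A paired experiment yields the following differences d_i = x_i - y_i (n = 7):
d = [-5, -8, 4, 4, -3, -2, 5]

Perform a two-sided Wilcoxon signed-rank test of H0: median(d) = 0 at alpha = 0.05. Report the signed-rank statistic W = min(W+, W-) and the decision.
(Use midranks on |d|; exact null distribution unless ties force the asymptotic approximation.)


Step 1: Drop any zero differences (none here) and take |d_i|.
|d| = [5, 8, 4, 4, 3, 2, 5]
Step 2: Midrank |d_i| (ties get averaged ranks).
ranks: |5|->5.5, |8|->7, |4|->3.5, |4|->3.5, |3|->2, |2|->1, |5|->5.5
Step 3: Attach original signs; sum ranks with positive sign and with negative sign.
W+ = 3.5 + 3.5 + 5.5 = 12.5
W- = 5.5 + 7 + 2 + 1 = 15.5
(Check: W+ + W- = 28 should equal n(n+1)/2 = 28.)
Step 4: Test statistic W = min(W+, W-) = 12.5.
Step 5: Ties in |d|, so use the tie-corrected normal approximation.
        E[W] = n(n+1)/4 = 7*8/4 = 14.
        Tie groups: |d|=4 (t=2), |d|=5 (t=2); sum(t^3 - t) = 12.
        Var[W] = n(n+1)(2n+1)/24 - sum(t^3-t)/48 = 840/24 - 12/48 = 34.75.
        z = (W - E[W]) / sqrt(Var[W]) = (12.5 - 14) / 5.8949 = -0.2545.
        Two-sided p = 2*Phi(z) = 0.799143.
Step 6: alpha = 0.05. fail to reject H0.

W+ = 12.5, W- = 15.5, W = min = 12.5, p = 0.799143, fail to reject H0.


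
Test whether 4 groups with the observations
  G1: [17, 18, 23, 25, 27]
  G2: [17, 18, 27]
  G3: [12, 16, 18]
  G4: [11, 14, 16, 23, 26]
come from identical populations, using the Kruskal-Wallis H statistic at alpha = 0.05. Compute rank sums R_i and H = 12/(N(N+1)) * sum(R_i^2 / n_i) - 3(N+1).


Step 1: Combine all N = 16 observations and assign midranks.
sorted (value, group, rank): (11,G4,1), (12,G3,2), (14,G4,3), (16,G3,4.5), (16,G4,4.5), (17,G1,6.5), (17,G2,6.5), (18,G1,9), (18,G2,9), (18,G3,9), (23,G1,11.5), (23,G4,11.5), (25,G1,13), (26,G4,14), (27,G1,15.5), (27,G2,15.5)
Step 2: Sum ranks within each group.
R_1 = 55.5 (n_1 = 5)
R_2 = 31 (n_2 = 3)
R_3 = 15.5 (n_3 = 3)
R_4 = 34 (n_4 = 5)
Step 3: H = 12/(N(N+1)) * sum(R_i^2/n_i) - 3(N+1)
     = 12/(16*17) * (55.5^2/5 + 31^2/3 + 15.5^2/3 + 34^2/5) - 3*17
     = 0.044118 * 1247.67 - 51
     = 4.044118.
Step 4: Ties present; correction factor C = 1 - 48/(16^3 - 16) = 0.988235. Corrected H = 4.044118 / 0.988235 = 4.092262.
Step 5: Under H0, H ~ chi^2(3); p-value = 0.251672.
Step 6: alpha = 0.05. fail to reject H0.

H = 4.0923, df = 3, p = 0.251672, fail to reject H0.


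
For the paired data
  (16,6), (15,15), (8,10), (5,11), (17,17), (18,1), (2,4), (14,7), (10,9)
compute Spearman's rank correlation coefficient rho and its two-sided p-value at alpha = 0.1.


Step 1: Rank x and y separately (midranks; no ties here).
rank(x): 16->7, 15->6, 8->3, 5->2, 17->8, 18->9, 2->1, 14->5, 10->4
rank(y): 6->3, 15->8, 10->6, 11->7, 17->9, 1->1, 4->2, 7->4, 9->5
Step 2: d_i = R_x(i) - R_y(i); compute d_i^2.
  (7-3)^2=16, (6-8)^2=4, (3-6)^2=9, (2-7)^2=25, (8-9)^2=1, (9-1)^2=64, (1-2)^2=1, (5-4)^2=1, (4-5)^2=1
sum(d^2) = 122.
Step 3: rho = 1 - 6*122 / (9*(9^2 - 1)) = 1 - 732/720 = -0.016667.
Step 4: Under H0, t = rho * sqrt((n-2)/(1-rho^2)) = -0.0441 ~ t(7).
Step 5: Two-sided p-value from the t-distribution with 7 df = 0.966055.
Step 6: alpha = 0.1. fail to reject H0.

rho = -0.0167, p = 0.966055, fail to reject H0 at alpha = 0.1.


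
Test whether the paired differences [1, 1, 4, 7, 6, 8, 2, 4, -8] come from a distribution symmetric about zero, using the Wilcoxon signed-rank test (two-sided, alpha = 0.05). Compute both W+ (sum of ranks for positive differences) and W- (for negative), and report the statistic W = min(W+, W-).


Step 1: Drop any zero differences (none here) and take |d_i|.
|d| = [1, 1, 4, 7, 6, 8, 2, 4, 8]
Step 2: Midrank |d_i| (ties get averaged ranks).
ranks: |1|->1.5, |1|->1.5, |4|->4.5, |7|->7, |6|->6, |8|->8.5, |2|->3, |4|->4.5, |8|->8.5
Step 3: Attach original signs; sum ranks with positive sign and with negative sign.
W+ = 1.5 + 1.5 + 4.5 + 7 + 6 + 8.5 + 3 + 4.5 = 36.5
W- = 8.5 = 8.5
(Check: W+ + W- = 45 should equal n(n+1)/2 = 45.)
Step 4: Test statistic W = min(W+, W-) = 8.5.
Step 5: Ties in |d|, so use the tie-corrected normal approximation.
        E[W] = n(n+1)/4 = 9*10/4 = 22.5.
        Tie groups: |d|=1 (t=2), |d|=4 (t=2), |d|=8 (t=2); sum(t^3 - t) = 18.
        Var[W] = n(n+1)(2n+1)/24 - sum(t^3-t)/48 = 1710/24 - 18/48 = 70.875.
        z = (W - E[W]) / sqrt(Var[W]) = (8.5 - 22.5) / 8.4187 = -1.6630.
        Two-sided p = 2*Phi(z) = 0.096321.
Step 6: alpha = 0.05. fail to reject H0.

W+ = 36.5, W- = 8.5, W = min = 8.5, p = 0.096321, fail to reject H0.


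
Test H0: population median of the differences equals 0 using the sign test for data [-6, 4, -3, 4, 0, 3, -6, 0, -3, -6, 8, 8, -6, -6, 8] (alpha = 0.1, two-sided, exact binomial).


Step 1: Discard zero differences. Original n = 15; n_eff = number of nonzero differences = 13.
Nonzero differences (with sign): -6, +4, -3, +4, +3, -6, -3, -6, +8, +8, -6, -6, +8
Step 2: Count signs: positive = 6, negative = 7.
Step 3: Under H0: P(positive) = 0.5, so the number of positives S ~ Bin(13, 0.5).
Step 4: Two-sided exact p-value = sum of Bin(13,0.5) probabilities at or below the observed probability = 1.000000.
Step 5: alpha = 0.1. fail to reject H0.

n_eff = 13, pos = 6, neg = 7, p = 1.000000, fail to reject H0.


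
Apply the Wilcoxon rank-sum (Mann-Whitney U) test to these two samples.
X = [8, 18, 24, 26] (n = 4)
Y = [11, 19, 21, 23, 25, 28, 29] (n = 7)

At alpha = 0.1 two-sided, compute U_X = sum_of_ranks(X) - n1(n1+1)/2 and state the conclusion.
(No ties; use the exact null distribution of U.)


Step 1: Combine and sort all 11 observations; assign midranks.
sorted (value, group): (8,X), (11,Y), (18,X), (19,Y), (21,Y), (23,Y), (24,X), (25,Y), (26,X), (28,Y), (29,Y)
ranks: 8->1, 11->2, 18->3, 19->4, 21->5, 23->6, 24->7, 25->8, 26->9, 28->10, 29->11
Step 2: Rank sum for X: R1 = 1 + 3 + 7 + 9 = 20.
Step 3: U_X = R1 - n1(n1+1)/2 = 20 - 4*5/2 = 20 - 10 = 10.
       U_Y = n1*n2 - U_X = 28 - 10 = 18.
Step 4: No ties, so the exact null distribution of U (based on enumerating the C(11,4) = 330 equally likely rank assignments) gives the two-sided p-value.
Step 5: p-value = 0.527273; compare to alpha = 0.1. fail to reject H0.

U_X = 10, p = 0.527273, fail to reject H0 at alpha = 0.1.


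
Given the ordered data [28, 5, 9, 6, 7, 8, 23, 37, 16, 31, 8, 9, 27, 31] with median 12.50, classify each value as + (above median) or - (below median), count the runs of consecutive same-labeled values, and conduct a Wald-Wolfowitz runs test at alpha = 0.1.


Step 1: Compute median = 12.50; label A = above, B = below.
Labels in order: ABBBBBAAAABBAA  (n_A = 7, n_B = 7)
Step 2: Count runs R = 5.
Step 3: Under H0 (random ordering), E[R] = 2*n_A*n_B/(n_A+n_B) + 1 = 2*7*7/14 + 1 = 8.0000.
        Var[R] = 2*n_A*n_B*(2*n_A*n_B - n_A - n_B) / ((n_A+n_B)^2 * (n_A+n_B-1)) = 8232/2548 = 3.2308.
        SD[R] = 1.7974.
Step 4: Continuity-corrected z = (R + 0.5 - E[R]) / SD[R] = (5 + 0.5 - 8.0000) / 1.7974 = -1.3909.
Step 5: Two-sided p-value via normal approximation = 2*(1 - Phi(|z|)) = 0.164264.
Step 6: alpha = 0.1. fail to reject H0.

R = 5, z = -1.3909, p = 0.164264, fail to reject H0.


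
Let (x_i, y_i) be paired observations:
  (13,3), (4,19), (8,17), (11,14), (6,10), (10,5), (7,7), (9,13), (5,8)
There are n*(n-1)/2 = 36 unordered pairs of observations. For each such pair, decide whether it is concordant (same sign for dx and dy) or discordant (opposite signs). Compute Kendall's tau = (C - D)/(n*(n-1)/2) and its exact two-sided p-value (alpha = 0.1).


Step 1: Enumerate the 36 unordered pairs (i,j) with i<j and classify each by sign(x_j-x_i) * sign(y_j-y_i).
  (1,2):dx=-9,dy=+16->D; (1,3):dx=-5,dy=+14->D; (1,4):dx=-2,dy=+11->D; (1,5):dx=-7,dy=+7->D
  (1,6):dx=-3,dy=+2->D; (1,7):dx=-6,dy=+4->D; (1,8):dx=-4,dy=+10->D; (1,9):dx=-8,dy=+5->D
  (2,3):dx=+4,dy=-2->D; (2,4):dx=+7,dy=-5->D; (2,5):dx=+2,dy=-9->D; (2,6):dx=+6,dy=-14->D
  (2,7):dx=+3,dy=-12->D; (2,8):dx=+5,dy=-6->D; (2,9):dx=+1,dy=-11->D; (3,4):dx=+3,dy=-3->D
  (3,5):dx=-2,dy=-7->C; (3,6):dx=+2,dy=-12->D; (3,7):dx=-1,dy=-10->C; (3,8):dx=+1,dy=-4->D
  (3,9):dx=-3,dy=-9->C; (4,5):dx=-5,dy=-4->C; (4,6):dx=-1,dy=-9->C; (4,7):dx=-4,dy=-7->C
  (4,8):dx=-2,dy=-1->C; (4,9):dx=-6,dy=-6->C; (5,6):dx=+4,dy=-5->D; (5,7):dx=+1,dy=-3->D
  (5,8):dx=+3,dy=+3->C; (5,9):dx=-1,dy=-2->C; (6,7):dx=-3,dy=+2->D; (6,8):dx=-1,dy=+8->D
  (6,9):dx=-5,dy=+3->D; (7,8):dx=+2,dy=+6->C; (7,9):dx=-2,dy=+1->D; (8,9):dx=-4,dy=-5->C
Step 2: C = 12, D = 24, total pairs = 36.
Step 3: tau = (C - D)/(n(n-1)/2) = (12 - 24)/36 = -0.333333.
Step 4: Exact two-sided p-value (enumerate n! = 362880 permutations of y under H0): p = 0.259518.
Step 5: alpha = 0.1. fail to reject H0.

tau_b = -0.3333 (C=12, D=24), p = 0.259518, fail to reject H0.


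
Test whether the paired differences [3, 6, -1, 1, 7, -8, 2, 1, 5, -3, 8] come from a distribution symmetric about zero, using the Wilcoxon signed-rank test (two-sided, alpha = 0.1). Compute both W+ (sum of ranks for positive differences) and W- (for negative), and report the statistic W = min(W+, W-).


Step 1: Drop any zero differences (none here) and take |d_i|.
|d| = [3, 6, 1, 1, 7, 8, 2, 1, 5, 3, 8]
Step 2: Midrank |d_i| (ties get averaged ranks).
ranks: |3|->5.5, |6|->8, |1|->2, |1|->2, |7|->9, |8|->10.5, |2|->4, |1|->2, |5|->7, |3|->5.5, |8|->10.5
Step 3: Attach original signs; sum ranks with positive sign and with negative sign.
W+ = 5.5 + 8 + 2 + 9 + 4 + 2 + 7 + 10.5 = 48
W- = 2 + 10.5 + 5.5 = 18
(Check: W+ + W- = 66 should equal n(n+1)/2 = 66.)
Step 4: Test statistic W = min(W+, W-) = 18.
Step 5: Ties in |d|, so use the tie-corrected normal approximation.
        E[W] = n(n+1)/4 = 11*12/4 = 33.
        Tie groups: |d|=1 (t=3), |d|=3 (t=2), |d|=8 (t=2); sum(t^3 - t) = 36.
        Var[W] = n(n+1)(2n+1)/24 - sum(t^3-t)/48 = 3036/24 - 36/48 = 125.75.
        z = (W - E[W]) / sqrt(Var[W]) = (18 - 33) / 11.2138 = -1.3376.
        Two-sided p = 2*Phi(z) = 0.181016.
Step 6: alpha = 0.1. fail to reject H0.

W+ = 48, W- = 18, W = min = 18, p = 0.181016, fail to reject H0.


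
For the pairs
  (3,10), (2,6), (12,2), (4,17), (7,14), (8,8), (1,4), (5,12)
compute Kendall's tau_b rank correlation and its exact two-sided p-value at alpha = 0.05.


Step 1: Enumerate the 28 unordered pairs (i,j) with i<j and classify each by sign(x_j-x_i) * sign(y_j-y_i).
  (1,2):dx=-1,dy=-4->C; (1,3):dx=+9,dy=-8->D; (1,4):dx=+1,dy=+7->C; (1,5):dx=+4,dy=+4->C
  (1,6):dx=+5,dy=-2->D; (1,7):dx=-2,dy=-6->C; (1,8):dx=+2,dy=+2->C; (2,3):dx=+10,dy=-4->D
  (2,4):dx=+2,dy=+11->C; (2,5):dx=+5,dy=+8->C; (2,6):dx=+6,dy=+2->C; (2,7):dx=-1,dy=-2->C
  (2,8):dx=+3,dy=+6->C; (3,4):dx=-8,dy=+15->D; (3,5):dx=-5,dy=+12->D; (3,6):dx=-4,dy=+6->D
  (3,7):dx=-11,dy=+2->D; (3,8):dx=-7,dy=+10->D; (4,5):dx=+3,dy=-3->D; (4,6):dx=+4,dy=-9->D
  (4,7):dx=-3,dy=-13->C; (4,8):dx=+1,dy=-5->D; (5,6):dx=+1,dy=-6->D; (5,7):dx=-6,dy=-10->C
  (5,8):dx=-2,dy=-2->C; (6,7):dx=-7,dy=-4->C; (6,8):dx=-3,dy=+4->D; (7,8):dx=+4,dy=+8->C
Step 2: C = 15, D = 13, total pairs = 28.
Step 3: tau = (C - D)/(n(n-1)/2) = (15 - 13)/28 = 0.071429.
Step 4: Exact two-sided p-value (enumerate n! = 40320 permutations of y under H0): p = 0.904861.
Step 5: alpha = 0.05. fail to reject H0.

tau_b = 0.0714 (C=15, D=13), p = 0.904861, fail to reject H0.


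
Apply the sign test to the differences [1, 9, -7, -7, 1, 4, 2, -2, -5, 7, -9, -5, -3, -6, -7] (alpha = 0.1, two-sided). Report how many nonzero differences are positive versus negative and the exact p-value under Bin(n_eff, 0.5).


Step 1: Discard zero differences. Original n = 15; n_eff = number of nonzero differences = 15.
Nonzero differences (with sign): +1, +9, -7, -7, +1, +4, +2, -2, -5, +7, -9, -5, -3, -6, -7
Step 2: Count signs: positive = 6, negative = 9.
Step 3: Under H0: P(positive) = 0.5, so the number of positives S ~ Bin(15, 0.5).
Step 4: Two-sided exact p-value = sum of Bin(15,0.5) probabilities at or below the observed probability = 0.607239.
Step 5: alpha = 0.1. fail to reject H0.

n_eff = 15, pos = 6, neg = 9, p = 0.607239, fail to reject H0.


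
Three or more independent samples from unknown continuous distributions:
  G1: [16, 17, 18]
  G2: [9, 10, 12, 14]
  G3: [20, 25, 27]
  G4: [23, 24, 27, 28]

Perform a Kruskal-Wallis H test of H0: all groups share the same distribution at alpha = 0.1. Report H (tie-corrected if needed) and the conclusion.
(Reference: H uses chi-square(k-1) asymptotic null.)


Step 1: Combine all N = 14 observations and assign midranks.
sorted (value, group, rank): (9,G2,1), (10,G2,2), (12,G2,3), (14,G2,4), (16,G1,5), (17,G1,6), (18,G1,7), (20,G3,8), (23,G4,9), (24,G4,10), (25,G3,11), (27,G3,12.5), (27,G4,12.5), (28,G4,14)
Step 2: Sum ranks within each group.
R_1 = 18 (n_1 = 3)
R_2 = 10 (n_2 = 4)
R_3 = 31.5 (n_3 = 3)
R_4 = 45.5 (n_4 = 4)
Step 3: H = 12/(N(N+1)) * sum(R_i^2/n_i) - 3(N+1)
     = 12/(14*15) * (18^2/3 + 10^2/4 + 31.5^2/3 + 45.5^2/4) - 3*15
     = 0.057143 * 981.312 - 45
     = 11.075000.
Step 4: Ties present; correction factor C = 1 - 6/(14^3 - 14) = 0.997802. Corrected H = 11.075000 / 0.997802 = 11.099394.
Step 5: Under H0, H ~ chi^2(3); p-value = 0.011200.
Step 6: alpha = 0.1. reject H0.

H = 11.0994, df = 3, p = 0.011200, reject H0.


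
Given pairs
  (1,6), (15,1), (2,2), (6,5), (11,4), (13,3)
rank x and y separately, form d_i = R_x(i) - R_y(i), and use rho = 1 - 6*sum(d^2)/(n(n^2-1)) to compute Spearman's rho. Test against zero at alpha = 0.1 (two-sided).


Step 1: Rank x and y separately (midranks; no ties here).
rank(x): 1->1, 15->6, 2->2, 6->3, 11->4, 13->5
rank(y): 6->6, 1->1, 2->2, 5->5, 4->4, 3->3
Step 2: d_i = R_x(i) - R_y(i); compute d_i^2.
  (1-6)^2=25, (6-1)^2=25, (2-2)^2=0, (3-5)^2=4, (4-4)^2=0, (5-3)^2=4
sum(d^2) = 58.
Step 3: rho = 1 - 6*58 / (6*(6^2 - 1)) = 1 - 348/210 = -0.657143.
Step 4: Under H0, t = rho * sqrt((n-2)/(1-rho^2)) = -1.7436 ~ t(4).
Step 5: Two-sided p-value from the t-distribution with 4 df = 0.156175.
Step 6: alpha = 0.1. fail to reject H0.

rho = -0.6571, p = 0.156175, fail to reject H0 at alpha = 0.1.


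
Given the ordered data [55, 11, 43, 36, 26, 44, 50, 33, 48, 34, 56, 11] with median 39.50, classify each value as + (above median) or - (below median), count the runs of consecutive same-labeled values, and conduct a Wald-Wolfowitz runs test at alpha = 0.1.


Step 1: Compute median = 39.50; label A = above, B = below.
Labels in order: ABABBAABABAB  (n_A = 6, n_B = 6)
Step 2: Count runs R = 10.
Step 3: Under H0 (random ordering), E[R] = 2*n_A*n_B/(n_A+n_B) + 1 = 2*6*6/12 + 1 = 7.0000.
        Var[R] = 2*n_A*n_B*(2*n_A*n_B - n_A - n_B) / ((n_A+n_B)^2 * (n_A+n_B-1)) = 4320/1584 = 2.7273.
        SD[R] = 1.6514.
Step 4: Continuity-corrected z = (R - 0.5 - E[R]) / SD[R] = (10 - 0.5 - 7.0000) / 1.6514 = 1.5138.
Step 5: Two-sided p-value via normal approximation = 2*(1 - Phi(|z|)) = 0.130070.
Step 6: alpha = 0.1. fail to reject H0.

R = 10, z = 1.5138, p = 0.130070, fail to reject H0.


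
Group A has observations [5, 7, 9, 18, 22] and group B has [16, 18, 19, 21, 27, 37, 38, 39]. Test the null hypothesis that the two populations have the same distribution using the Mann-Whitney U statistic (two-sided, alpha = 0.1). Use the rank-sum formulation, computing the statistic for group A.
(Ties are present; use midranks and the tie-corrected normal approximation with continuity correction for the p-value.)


Step 1: Combine and sort all 13 observations; assign midranks.
sorted (value, group): (5,X), (7,X), (9,X), (16,Y), (18,X), (18,Y), (19,Y), (21,Y), (22,X), (27,Y), (37,Y), (38,Y), (39,Y)
ranks: 5->1, 7->2, 9->3, 16->4, 18->5.5, 18->5.5, 19->7, 21->8, 22->9, 27->10, 37->11, 38->12, 39->13
Step 2: Rank sum for X: R1 = 1 + 2 + 3 + 5.5 + 9 = 20.5.
Step 3: U_X = R1 - n1(n1+1)/2 = 20.5 - 5*6/2 = 20.5 - 15 = 5.5.
       U_Y = n1*n2 - U_X = 40 - 5.5 = 34.5.
Step 4: Ties are present, so use the tie-corrected normal approximation (with continuity correction) for the p-value.
Step 5: p-value = 0.040149; compare to alpha = 0.1. reject H0.

U_X = 5.5, p = 0.040149, reject H0 at alpha = 0.1.


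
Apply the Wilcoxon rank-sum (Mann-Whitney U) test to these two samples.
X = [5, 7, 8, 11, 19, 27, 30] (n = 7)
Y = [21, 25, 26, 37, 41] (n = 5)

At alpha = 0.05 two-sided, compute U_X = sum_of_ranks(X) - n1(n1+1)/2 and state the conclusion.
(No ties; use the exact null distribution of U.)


Step 1: Combine and sort all 12 observations; assign midranks.
sorted (value, group): (5,X), (7,X), (8,X), (11,X), (19,X), (21,Y), (25,Y), (26,Y), (27,X), (30,X), (37,Y), (41,Y)
ranks: 5->1, 7->2, 8->3, 11->4, 19->5, 21->6, 25->7, 26->8, 27->9, 30->10, 37->11, 41->12
Step 2: Rank sum for X: R1 = 1 + 2 + 3 + 4 + 5 + 9 + 10 = 34.
Step 3: U_X = R1 - n1(n1+1)/2 = 34 - 7*8/2 = 34 - 28 = 6.
       U_Y = n1*n2 - U_X = 35 - 6 = 29.
Step 4: No ties, so the exact null distribution of U (based on enumerating the C(12,7) = 792 equally likely rank assignments) gives the two-sided p-value.
Step 5: p-value = 0.073232; compare to alpha = 0.05. fail to reject H0.

U_X = 6, p = 0.073232, fail to reject H0 at alpha = 0.05.


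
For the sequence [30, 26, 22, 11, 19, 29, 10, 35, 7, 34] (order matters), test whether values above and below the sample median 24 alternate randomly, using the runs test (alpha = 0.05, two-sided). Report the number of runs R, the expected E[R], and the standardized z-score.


Step 1: Compute median = 24; label A = above, B = below.
Labels in order: AABBBABABA  (n_A = 5, n_B = 5)
Step 2: Count runs R = 7.
Step 3: Under H0 (random ordering), E[R] = 2*n_A*n_B/(n_A+n_B) + 1 = 2*5*5/10 + 1 = 6.0000.
        Var[R] = 2*n_A*n_B*(2*n_A*n_B - n_A - n_B) / ((n_A+n_B)^2 * (n_A+n_B-1)) = 2000/900 = 2.2222.
        SD[R] = 1.4907.
Step 4: Continuity-corrected z = (R - 0.5 - E[R]) / SD[R] = (7 - 0.5 - 6.0000) / 1.4907 = 0.3354.
Step 5: Two-sided p-value via normal approximation = 2*(1 - Phi(|z|)) = 0.737316.
Step 6: alpha = 0.05. fail to reject H0.

R = 7, z = 0.3354, p = 0.737316, fail to reject H0.


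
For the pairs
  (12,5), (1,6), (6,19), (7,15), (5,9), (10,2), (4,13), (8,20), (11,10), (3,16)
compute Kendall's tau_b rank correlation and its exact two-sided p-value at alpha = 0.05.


Step 1: Enumerate the 45 unordered pairs (i,j) with i<j and classify each by sign(x_j-x_i) * sign(y_j-y_i).
  (1,2):dx=-11,dy=+1->D; (1,3):dx=-6,dy=+14->D; (1,4):dx=-5,dy=+10->D; (1,5):dx=-7,dy=+4->D
  (1,6):dx=-2,dy=-3->C; (1,7):dx=-8,dy=+8->D; (1,8):dx=-4,dy=+15->D; (1,9):dx=-1,dy=+5->D
  (1,10):dx=-9,dy=+11->D; (2,3):dx=+5,dy=+13->C; (2,4):dx=+6,dy=+9->C; (2,5):dx=+4,dy=+3->C
  (2,6):dx=+9,dy=-4->D; (2,7):dx=+3,dy=+7->C; (2,8):dx=+7,dy=+14->C; (2,9):dx=+10,dy=+4->C
  (2,10):dx=+2,dy=+10->C; (3,4):dx=+1,dy=-4->D; (3,5):dx=-1,dy=-10->C; (3,6):dx=+4,dy=-17->D
  (3,7):dx=-2,dy=-6->C; (3,8):dx=+2,dy=+1->C; (3,9):dx=+5,dy=-9->D; (3,10):dx=-3,dy=-3->C
  (4,5):dx=-2,dy=-6->C; (4,6):dx=+3,dy=-13->D; (4,7):dx=-3,dy=-2->C; (4,8):dx=+1,dy=+5->C
  (4,9):dx=+4,dy=-5->D; (4,10):dx=-4,dy=+1->D; (5,6):dx=+5,dy=-7->D; (5,7):dx=-1,dy=+4->D
  (5,8):dx=+3,dy=+11->C; (5,9):dx=+6,dy=+1->C; (5,10):dx=-2,dy=+7->D; (6,7):dx=-6,dy=+11->D
  (6,8):dx=-2,dy=+18->D; (6,9):dx=+1,dy=+8->C; (6,10):dx=-7,dy=+14->D; (7,8):dx=+4,dy=+7->C
  (7,9):dx=+7,dy=-3->D; (7,10):dx=-1,dy=+3->D; (8,9):dx=+3,dy=-10->D; (8,10):dx=-5,dy=-4->C
  (9,10):dx=-8,dy=+6->D
Step 2: C = 20, D = 25, total pairs = 45.
Step 3: tau = (C - D)/(n(n-1)/2) = (20 - 25)/45 = -0.111111.
Step 4: Exact two-sided p-value (enumerate n! = 3628800 permutations of y under H0): p = 0.727490.
Step 5: alpha = 0.05. fail to reject H0.

tau_b = -0.1111 (C=20, D=25), p = 0.727490, fail to reject H0.


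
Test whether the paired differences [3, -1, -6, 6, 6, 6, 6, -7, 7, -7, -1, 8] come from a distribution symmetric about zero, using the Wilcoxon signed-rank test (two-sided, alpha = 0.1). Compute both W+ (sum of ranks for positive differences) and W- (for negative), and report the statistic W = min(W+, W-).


Step 1: Drop any zero differences (none here) and take |d_i|.
|d| = [3, 1, 6, 6, 6, 6, 6, 7, 7, 7, 1, 8]
Step 2: Midrank |d_i| (ties get averaged ranks).
ranks: |3|->3, |1|->1.5, |6|->6, |6|->6, |6|->6, |6|->6, |6|->6, |7|->10, |7|->10, |7|->10, |1|->1.5, |8|->12
Step 3: Attach original signs; sum ranks with positive sign and with negative sign.
W+ = 3 + 6 + 6 + 6 + 6 + 10 + 12 = 49
W- = 1.5 + 6 + 10 + 10 + 1.5 = 29
(Check: W+ + W- = 78 should equal n(n+1)/2 = 78.)
Step 4: Test statistic W = min(W+, W-) = 29.
Step 5: Ties in |d|, so use the tie-corrected normal approximation.
        E[W] = n(n+1)/4 = 12*13/4 = 39.
        Tie groups: |d|=1 (t=2), |d|=6 (t=5), |d|=7 (t=3); sum(t^3 - t) = 150.
        Var[W] = n(n+1)(2n+1)/24 - sum(t^3-t)/48 = 3900/24 - 150/48 = 159.375.
        z = (W - E[W]) / sqrt(Var[W]) = (29 - 39) / 12.6244 = -0.7921.
        Two-sided p = 2*Phi(z) = 0.428292.
Step 6: alpha = 0.1. fail to reject H0.

W+ = 49, W- = 29, W = min = 29, p = 0.428292, fail to reject H0.


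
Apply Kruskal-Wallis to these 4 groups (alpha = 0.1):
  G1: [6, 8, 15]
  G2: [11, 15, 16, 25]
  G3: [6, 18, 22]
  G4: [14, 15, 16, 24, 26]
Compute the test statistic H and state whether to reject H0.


Step 1: Combine all N = 15 observations and assign midranks.
sorted (value, group, rank): (6,G1,1.5), (6,G3,1.5), (8,G1,3), (11,G2,4), (14,G4,5), (15,G1,7), (15,G2,7), (15,G4,7), (16,G2,9.5), (16,G4,9.5), (18,G3,11), (22,G3,12), (24,G4,13), (25,G2,14), (26,G4,15)
Step 2: Sum ranks within each group.
R_1 = 11.5 (n_1 = 3)
R_2 = 34.5 (n_2 = 4)
R_3 = 24.5 (n_3 = 3)
R_4 = 49.5 (n_4 = 5)
Step 3: H = 12/(N(N+1)) * sum(R_i^2/n_i) - 3(N+1)
     = 12/(15*16) * (11.5^2/3 + 34.5^2/4 + 24.5^2/3 + 49.5^2/5) - 3*16
     = 0.050000 * 1031.78 - 48
     = 3.588958.
Step 4: Ties present; correction factor C = 1 - 36/(15^3 - 15) = 0.989286. Corrected H = 3.588958 / 0.989286 = 3.627828.
Step 5: Under H0, H ~ chi^2(3); p-value = 0.304558.
Step 6: alpha = 0.1. fail to reject H0.

H = 3.6278, df = 3, p = 0.304558, fail to reject H0.


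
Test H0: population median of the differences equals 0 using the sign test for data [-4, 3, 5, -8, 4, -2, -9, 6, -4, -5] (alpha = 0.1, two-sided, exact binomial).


Step 1: Discard zero differences. Original n = 10; n_eff = number of nonzero differences = 10.
Nonzero differences (with sign): -4, +3, +5, -8, +4, -2, -9, +6, -4, -5
Step 2: Count signs: positive = 4, negative = 6.
Step 3: Under H0: P(positive) = 0.5, so the number of positives S ~ Bin(10, 0.5).
Step 4: Two-sided exact p-value = sum of Bin(10,0.5) probabilities at or below the observed probability = 0.753906.
Step 5: alpha = 0.1. fail to reject H0.

n_eff = 10, pos = 4, neg = 6, p = 0.753906, fail to reject H0.


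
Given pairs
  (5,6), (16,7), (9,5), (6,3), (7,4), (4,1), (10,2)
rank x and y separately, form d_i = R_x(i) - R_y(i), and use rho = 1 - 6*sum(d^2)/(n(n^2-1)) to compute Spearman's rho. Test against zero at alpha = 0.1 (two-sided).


Step 1: Rank x and y separately (midranks; no ties here).
rank(x): 5->2, 16->7, 9->5, 6->3, 7->4, 4->1, 10->6
rank(y): 6->6, 7->7, 5->5, 3->3, 4->4, 1->1, 2->2
Step 2: d_i = R_x(i) - R_y(i); compute d_i^2.
  (2-6)^2=16, (7-7)^2=0, (5-5)^2=0, (3-3)^2=0, (4-4)^2=0, (1-1)^2=0, (6-2)^2=16
sum(d^2) = 32.
Step 3: rho = 1 - 6*32 / (7*(7^2 - 1)) = 1 - 192/336 = 0.428571.
Step 4: Under H0, t = rho * sqrt((n-2)/(1-rho^2)) = 1.0607 ~ t(5).
Step 5: Two-sided p-value from the t-distribution with 5 df = 0.337368.
Step 6: alpha = 0.1. fail to reject H0.

rho = 0.4286, p = 0.337368, fail to reject H0 at alpha = 0.1.


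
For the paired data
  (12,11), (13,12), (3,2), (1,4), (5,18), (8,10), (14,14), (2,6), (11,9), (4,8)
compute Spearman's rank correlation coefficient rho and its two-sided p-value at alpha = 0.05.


Step 1: Rank x and y separately (midranks; no ties here).
rank(x): 12->8, 13->9, 3->3, 1->1, 5->5, 8->6, 14->10, 2->2, 11->7, 4->4
rank(y): 11->7, 12->8, 2->1, 4->2, 18->10, 10->6, 14->9, 6->3, 9->5, 8->4
Step 2: d_i = R_x(i) - R_y(i); compute d_i^2.
  (8-7)^2=1, (9-8)^2=1, (3-1)^2=4, (1-2)^2=1, (5-10)^2=25, (6-6)^2=0, (10-9)^2=1, (2-3)^2=1, (7-5)^2=4, (4-4)^2=0
sum(d^2) = 38.
Step 3: rho = 1 - 6*38 / (10*(10^2 - 1)) = 1 - 228/990 = 0.769697.
Step 4: Under H0, t = rho * sqrt((n-2)/(1-rho^2)) = 3.4101 ~ t(8).
Step 5: Two-sided p-value from the t-distribution with 8 df = 0.009222.
Step 6: alpha = 0.05. reject H0.

rho = 0.7697, p = 0.009222, reject H0 at alpha = 0.05.


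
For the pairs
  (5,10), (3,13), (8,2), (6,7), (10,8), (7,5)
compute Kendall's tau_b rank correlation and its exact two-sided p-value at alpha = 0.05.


Step 1: Enumerate the 15 unordered pairs (i,j) with i<j and classify each by sign(x_j-x_i) * sign(y_j-y_i).
  (1,2):dx=-2,dy=+3->D; (1,3):dx=+3,dy=-8->D; (1,4):dx=+1,dy=-3->D; (1,5):dx=+5,dy=-2->D
  (1,6):dx=+2,dy=-5->D; (2,3):dx=+5,dy=-11->D; (2,4):dx=+3,dy=-6->D; (2,5):dx=+7,dy=-5->D
  (2,6):dx=+4,dy=-8->D; (3,4):dx=-2,dy=+5->D; (3,5):dx=+2,dy=+6->C; (3,6):dx=-1,dy=+3->D
  (4,5):dx=+4,dy=+1->C; (4,6):dx=+1,dy=-2->D; (5,6):dx=-3,dy=-3->C
Step 2: C = 3, D = 12, total pairs = 15.
Step 3: tau = (C - D)/(n(n-1)/2) = (3 - 12)/15 = -0.600000.
Step 4: Exact two-sided p-value (enumerate n! = 720 permutations of y under H0): p = 0.136111.
Step 5: alpha = 0.05. fail to reject H0.

tau_b = -0.6000 (C=3, D=12), p = 0.136111, fail to reject H0.


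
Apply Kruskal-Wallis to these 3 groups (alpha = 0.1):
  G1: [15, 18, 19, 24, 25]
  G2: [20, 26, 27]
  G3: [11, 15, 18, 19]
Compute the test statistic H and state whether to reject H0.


Step 1: Combine all N = 12 observations and assign midranks.
sorted (value, group, rank): (11,G3,1), (15,G1,2.5), (15,G3,2.5), (18,G1,4.5), (18,G3,4.5), (19,G1,6.5), (19,G3,6.5), (20,G2,8), (24,G1,9), (25,G1,10), (26,G2,11), (27,G2,12)
Step 2: Sum ranks within each group.
R_1 = 32.5 (n_1 = 5)
R_2 = 31 (n_2 = 3)
R_3 = 14.5 (n_3 = 4)
Step 3: H = 12/(N(N+1)) * sum(R_i^2/n_i) - 3(N+1)
     = 12/(12*13) * (32.5^2/5 + 31^2/3 + 14.5^2/4) - 3*13
     = 0.076923 * 584.146 - 39
     = 5.934295.
Step 4: Ties present; correction factor C = 1 - 18/(12^3 - 12) = 0.989510. Corrected H = 5.934295 / 0.989510 = 5.997203.
Step 5: Under H0, H ~ chi^2(2); p-value = 0.049857.
Step 6: alpha = 0.1. reject H0.

H = 5.9972, df = 2, p = 0.049857, reject H0.


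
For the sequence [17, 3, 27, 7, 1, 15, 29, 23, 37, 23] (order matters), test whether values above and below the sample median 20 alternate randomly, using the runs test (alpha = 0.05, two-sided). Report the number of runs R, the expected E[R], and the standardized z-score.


Step 1: Compute median = 20; label A = above, B = below.
Labels in order: BBABBBAAAA  (n_A = 5, n_B = 5)
Step 2: Count runs R = 4.
Step 3: Under H0 (random ordering), E[R] = 2*n_A*n_B/(n_A+n_B) + 1 = 2*5*5/10 + 1 = 6.0000.
        Var[R] = 2*n_A*n_B*(2*n_A*n_B - n_A - n_B) / ((n_A+n_B)^2 * (n_A+n_B-1)) = 2000/900 = 2.2222.
        SD[R] = 1.4907.
Step 4: Continuity-corrected z = (R + 0.5 - E[R]) / SD[R] = (4 + 0.5 - 6.0000) / 1.4907 = -1.0062.
Step 5: Two-sided p-value via normal approximation = 2*(1 - Phi(|z|)) = 0.314305.
Step 6: alpha = 0.05. fail to reject H0.

R = 4, z = -1.0062, p = 0.314305, fail to reject H0.


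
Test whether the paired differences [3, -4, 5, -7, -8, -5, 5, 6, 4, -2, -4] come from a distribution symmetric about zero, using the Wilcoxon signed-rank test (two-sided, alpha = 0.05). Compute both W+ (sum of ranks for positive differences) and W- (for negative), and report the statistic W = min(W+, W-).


Step 1: Drop any zero differences (none here) and take |d_i|.
|d| = [3, 4, 5, 7, 8, 5, 5, 6, 4, 2, 4]
Step 2: Midrank |d_i| (ties get averaged ranks).
ranks: |3|->2, |4|->4, |5|->7, |7|->10, |8|->11, |5|->7, |5|->7, |6|->9, |4|->4, |2|->1, |4|->4
Step 3: Attach original signs; sum ranks with positive sign and with negative sign.
W+ = 2 + 7 + 7 + 9 + 4 = 29
W- = 4 + 10 + 11 + 7 + 1 + 4 = 37
(Check: W+ + W- = 66 should equal n(n+1)/2 = 66.)
Step 4: Test statistic W = min(W+, W-) = 29.
Step 5: Ties in |d|, so use the tie-corrected normal approximation.
        E[W] = n(n+1)/4 = 11*12/4 = 33.
        Tie groups: |d|=4 (t=3), |d|=5 (t=3); sum(t^3 - t) = 48.
        Var[W] = n(n+1)(2n+1)/24 - sum(t^3-t)/48 = 3036/24 - 48/48 = 125.5.
        z = (W - E[W]) / sqrt(Var[W]) = (29 - 33) / 11.2027 = -0.3571.
        Two-sided p = 2*Phi(z) = 0.721049.
Step 6: alpha = 0.05. fail to reject H0.

W+ = 29, W- = 37, W = min = 29, p = 0.721049, fail to reject H0.
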